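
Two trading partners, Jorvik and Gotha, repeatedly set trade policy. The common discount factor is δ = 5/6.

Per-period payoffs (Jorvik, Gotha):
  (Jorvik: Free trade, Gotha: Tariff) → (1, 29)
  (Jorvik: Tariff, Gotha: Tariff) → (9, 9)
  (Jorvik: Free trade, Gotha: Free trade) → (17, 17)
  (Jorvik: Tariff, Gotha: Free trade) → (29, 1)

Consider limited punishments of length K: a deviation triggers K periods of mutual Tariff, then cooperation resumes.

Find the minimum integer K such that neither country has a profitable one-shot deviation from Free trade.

2

IC: δ(1−δ^K)/(1−δ) ≥ (29−17)/(17−9) = 3/2.
With δ = 5/6: need 1 − δ^K ≥ 3/2·(1−5/6)/(5/6), i.e. δ^K ≤ 0.7000.
Since (5/6)^1 = 0.8333 and (5/6)^2 = 0.6944, the smallest such K is 2.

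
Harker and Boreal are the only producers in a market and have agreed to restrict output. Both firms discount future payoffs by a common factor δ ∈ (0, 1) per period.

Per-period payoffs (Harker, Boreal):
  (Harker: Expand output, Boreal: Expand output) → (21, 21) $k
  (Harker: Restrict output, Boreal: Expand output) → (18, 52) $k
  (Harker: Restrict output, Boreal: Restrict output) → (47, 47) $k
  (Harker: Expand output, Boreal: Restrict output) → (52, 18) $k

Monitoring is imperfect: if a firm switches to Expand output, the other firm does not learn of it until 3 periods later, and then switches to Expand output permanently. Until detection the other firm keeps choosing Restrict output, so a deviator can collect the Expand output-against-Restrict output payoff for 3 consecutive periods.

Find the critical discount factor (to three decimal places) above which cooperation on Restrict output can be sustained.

Deviating for the 3 undetected periods gains 52−47 = 5 per period over cooperation, then loses 47−21 = 26 per period forever once punishment starts.
Gain: 5(1 + δ + … + δ^2); loss: 26·δ^3/(1−δ).
No profitable deviation ⇔ 5(1−δ^3) ≤ 26·δ^3, i.e. δ^3 ≥ 5/(5+26) = 5/31.
Hence δ ≥ (5/31)^(1/3) ≈ 0.544.

0.544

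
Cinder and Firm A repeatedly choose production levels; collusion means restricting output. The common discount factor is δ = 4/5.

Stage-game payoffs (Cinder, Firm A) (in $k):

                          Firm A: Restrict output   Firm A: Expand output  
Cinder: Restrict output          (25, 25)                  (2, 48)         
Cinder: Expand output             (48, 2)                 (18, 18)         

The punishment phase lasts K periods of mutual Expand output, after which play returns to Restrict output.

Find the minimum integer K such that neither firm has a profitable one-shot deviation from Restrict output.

Need Σ_{k=1}^{K} δ^k ≥ (48−25)/(25−18) = 3.2857 at δ = 4/5.
At K = 7 the sum is 3.1611 < 3.2857; at K = 8 it is 3.3289 ≥ 3.2857.
So the minimum punishment length is K = 8.

8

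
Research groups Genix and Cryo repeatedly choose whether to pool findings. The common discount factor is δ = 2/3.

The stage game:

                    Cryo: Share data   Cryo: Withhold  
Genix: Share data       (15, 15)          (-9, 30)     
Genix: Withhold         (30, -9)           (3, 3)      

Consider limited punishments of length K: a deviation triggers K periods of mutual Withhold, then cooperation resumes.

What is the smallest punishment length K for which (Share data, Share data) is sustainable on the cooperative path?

IC: δ(1−δ^K)/(1−δ) ≥ (30−15)/(15−3) = 5/4.
With δ = 2/3: need 1 − δ^K ≥ 5/4·(1−2/3)/(2/3), i.e. δ^K ≤ 0.3750.
Since (2/3)^2 = 0.4444 and (2/3)^3 = 0.2963, the smallest such K is 3.

3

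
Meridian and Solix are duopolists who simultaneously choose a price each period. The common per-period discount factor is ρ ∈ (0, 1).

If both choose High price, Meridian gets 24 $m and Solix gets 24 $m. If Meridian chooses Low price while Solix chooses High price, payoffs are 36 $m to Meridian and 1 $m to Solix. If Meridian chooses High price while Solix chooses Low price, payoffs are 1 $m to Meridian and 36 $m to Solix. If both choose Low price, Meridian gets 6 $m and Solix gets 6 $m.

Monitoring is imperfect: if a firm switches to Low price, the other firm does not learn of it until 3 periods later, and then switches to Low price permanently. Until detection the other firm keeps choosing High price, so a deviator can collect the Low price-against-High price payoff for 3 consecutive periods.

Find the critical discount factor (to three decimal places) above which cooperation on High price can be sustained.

A deviator earns 36 for 3 periods, then 6 forever; cooperating earns 24 forever. Multiplying the IC by (1−ρ):
24 ≥ 36(1−ρ^3) + 6ρ^3, so 30·ρ^3 ≥ 12 and ρ^3 ≥ 2/5.
ρ ≥ (2/5)^(1/3) ≈ 0.737.

0.737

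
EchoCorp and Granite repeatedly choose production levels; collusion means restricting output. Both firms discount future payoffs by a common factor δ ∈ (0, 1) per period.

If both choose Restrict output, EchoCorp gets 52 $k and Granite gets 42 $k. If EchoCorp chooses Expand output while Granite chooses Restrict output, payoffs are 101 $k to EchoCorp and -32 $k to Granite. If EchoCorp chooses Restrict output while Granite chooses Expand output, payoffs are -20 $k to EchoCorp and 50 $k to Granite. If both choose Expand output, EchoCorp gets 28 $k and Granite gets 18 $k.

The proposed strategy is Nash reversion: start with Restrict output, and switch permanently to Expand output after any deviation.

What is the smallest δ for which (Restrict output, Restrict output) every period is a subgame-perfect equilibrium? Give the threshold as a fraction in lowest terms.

49/73

For EchoCorp: deviation gain 101−52 = 49, per-period punishment loss 52−28 = 24. IC gives δ ≥ 49/73.
For Granite: gain 8, loss 24 per period, so δ ≥ 8/32 = 1/4.
The tighter constraint is EchoCorp's, so cooperation needs δ ≥ 49/73.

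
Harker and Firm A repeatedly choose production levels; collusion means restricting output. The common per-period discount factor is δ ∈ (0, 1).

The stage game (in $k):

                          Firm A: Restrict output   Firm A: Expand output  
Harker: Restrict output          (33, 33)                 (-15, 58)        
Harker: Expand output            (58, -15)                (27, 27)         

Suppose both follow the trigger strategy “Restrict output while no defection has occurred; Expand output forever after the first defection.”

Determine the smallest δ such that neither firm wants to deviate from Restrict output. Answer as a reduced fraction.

Under grim trigger the critical discount factor is (T−C)/(T−P) with T = 58, C = 33, P = 27.
δ* = (58−33)/(58−27) = 25/31.

25/31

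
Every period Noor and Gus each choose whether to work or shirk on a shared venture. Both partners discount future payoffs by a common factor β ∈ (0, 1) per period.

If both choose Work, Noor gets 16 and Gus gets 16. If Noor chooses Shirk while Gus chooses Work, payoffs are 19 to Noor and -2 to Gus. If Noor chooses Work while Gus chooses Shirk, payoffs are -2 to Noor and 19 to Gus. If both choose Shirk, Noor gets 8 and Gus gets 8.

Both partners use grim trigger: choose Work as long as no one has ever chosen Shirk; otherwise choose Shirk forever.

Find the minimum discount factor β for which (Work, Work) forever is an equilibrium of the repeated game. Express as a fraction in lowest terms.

3/11

16/(1−β) ≥ 19 + 8β/(1−β)
16 ≥ 19 − 11β
β ≥ 3/11.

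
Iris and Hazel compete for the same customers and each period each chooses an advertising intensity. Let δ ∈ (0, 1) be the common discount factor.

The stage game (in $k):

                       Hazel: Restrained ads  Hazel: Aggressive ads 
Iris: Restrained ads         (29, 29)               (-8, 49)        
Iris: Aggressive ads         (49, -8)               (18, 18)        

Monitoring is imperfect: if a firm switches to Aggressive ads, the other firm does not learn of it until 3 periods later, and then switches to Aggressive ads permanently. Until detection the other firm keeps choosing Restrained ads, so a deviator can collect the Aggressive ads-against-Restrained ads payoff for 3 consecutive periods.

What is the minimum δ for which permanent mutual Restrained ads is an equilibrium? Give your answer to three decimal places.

Deviating for the 3 undetected periods gains 49−29 = 20 per period over cooperation, then loses 29−18 = 11 per period forever once punishment starts.
Gain: 20(1 + δ + … + δ^2); loss: 11·δ^3/(1−δ).
No profitable deviation ⇔ 20(1−δ^3) ≤ 11·δ^3, i.e. δ^3 ≥ 20/(20+11) = 20/31.
Hence δ ≥ (20/31)^(1/3) ≈ 0.864.

0.864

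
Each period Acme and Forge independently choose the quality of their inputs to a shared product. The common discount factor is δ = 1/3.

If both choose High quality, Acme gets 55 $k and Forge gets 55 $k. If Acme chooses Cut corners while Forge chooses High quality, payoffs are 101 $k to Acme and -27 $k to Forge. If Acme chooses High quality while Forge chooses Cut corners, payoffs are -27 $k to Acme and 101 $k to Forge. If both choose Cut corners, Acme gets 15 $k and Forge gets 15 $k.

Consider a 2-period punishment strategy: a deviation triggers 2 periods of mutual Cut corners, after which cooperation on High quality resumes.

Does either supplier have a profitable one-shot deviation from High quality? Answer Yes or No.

Yes

IC: δ+…+δ^2 ≥ (101−55)/(55−15) = 23/20.
At δ = 1/3: partial sum = 0.4444 < 1.1500. Cooperation not sustainable.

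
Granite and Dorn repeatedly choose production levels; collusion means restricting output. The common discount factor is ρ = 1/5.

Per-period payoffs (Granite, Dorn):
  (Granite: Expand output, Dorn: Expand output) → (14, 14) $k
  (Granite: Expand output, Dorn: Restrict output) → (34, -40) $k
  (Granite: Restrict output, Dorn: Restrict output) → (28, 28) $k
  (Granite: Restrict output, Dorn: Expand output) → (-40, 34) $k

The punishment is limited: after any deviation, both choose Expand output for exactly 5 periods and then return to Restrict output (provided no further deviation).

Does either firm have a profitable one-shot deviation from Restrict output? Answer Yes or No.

Comparing payoff streams over the 6 periods until play realigns: cooperate → 28(1+ρ+…+ρ^5); deviate → 34 + 14(ρ+…+ρ^5).
Cooperation is sustained iff (28−14)(ρ+…+ρ^5) ≥ 34−28.
ρ+…+ρ^5 = 1/5·(1−(1/5)^5)/(1−1/5) = 0.2499, and (34−28)/(28−14) = 0.4286.
0.2499 < 0.4286, so cooperation is not sustainable.

Yes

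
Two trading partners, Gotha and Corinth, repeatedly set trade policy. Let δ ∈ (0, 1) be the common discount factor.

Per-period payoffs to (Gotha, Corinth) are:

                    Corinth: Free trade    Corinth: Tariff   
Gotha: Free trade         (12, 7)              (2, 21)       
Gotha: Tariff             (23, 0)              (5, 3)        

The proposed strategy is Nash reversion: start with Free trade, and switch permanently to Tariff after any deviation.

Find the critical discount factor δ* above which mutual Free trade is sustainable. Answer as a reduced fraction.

For Gotha: deviation gain 23−12 = 11, per-period punishment loss 12−5 = 7. IC gives δ ≥ 11/18.
For Corinth: gain 14, loss 4 per period, so δ ≥ 14/18 = 7/9.
The tighter constraint is Corinth's, so cooperation needs δ ≥ 7/9.

7/9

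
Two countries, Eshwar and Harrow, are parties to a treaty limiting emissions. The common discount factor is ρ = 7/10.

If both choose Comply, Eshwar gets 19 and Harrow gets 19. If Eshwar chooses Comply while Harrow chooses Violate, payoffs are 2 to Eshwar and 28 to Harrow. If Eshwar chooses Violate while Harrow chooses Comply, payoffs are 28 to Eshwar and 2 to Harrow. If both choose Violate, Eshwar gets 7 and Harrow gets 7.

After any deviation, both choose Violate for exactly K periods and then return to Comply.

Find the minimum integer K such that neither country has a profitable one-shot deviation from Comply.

2

IC: ρ(1−ρ^K)/(1−ρ) ≥ (28−19)/(19−7) = 3/4.
With ρ = 7/10: need 1 − ρ^K ≥ 3/4·(1−7/10)/(7/10), i.e. ρ^K ≤ 0.6786.
Since (7/10)^1 = 0.7000 and (7/10)^2 = 0.4900, the smallest such K is 2.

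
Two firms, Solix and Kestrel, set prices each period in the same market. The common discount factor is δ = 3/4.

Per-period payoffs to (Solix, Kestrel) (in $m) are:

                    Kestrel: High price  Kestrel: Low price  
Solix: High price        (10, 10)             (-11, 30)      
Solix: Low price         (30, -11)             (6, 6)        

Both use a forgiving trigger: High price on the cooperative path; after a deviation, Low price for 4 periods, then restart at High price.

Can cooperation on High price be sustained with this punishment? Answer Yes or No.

A one-shot deviation gives 30 now, then 6 for 4 periods, then back to 10.
Gain from deviating: (30−10) today; loss: (10−6) in each of the next 4 periods.
No-deviation condition: (10−6)(δ+…+δ^4) ≥ 30−10, i.e. δ+…+δ^4 ≥ 5.
At δ = 3/4: δ+…+δ^4 = 2.0508 < 5.0000.
So cooperation is not sustainable.

No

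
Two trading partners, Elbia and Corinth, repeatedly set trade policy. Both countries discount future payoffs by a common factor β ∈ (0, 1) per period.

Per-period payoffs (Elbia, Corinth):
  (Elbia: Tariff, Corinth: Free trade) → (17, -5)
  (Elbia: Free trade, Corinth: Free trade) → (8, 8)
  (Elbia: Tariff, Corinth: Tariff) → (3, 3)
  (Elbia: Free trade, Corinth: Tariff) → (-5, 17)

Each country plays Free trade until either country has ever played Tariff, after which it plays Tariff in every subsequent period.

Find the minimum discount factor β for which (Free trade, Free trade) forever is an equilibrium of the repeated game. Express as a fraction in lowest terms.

8/(1−β) ≥ 17 + 3β/(1−β)
8 ≥ 17 − 14β
β ≥ 9/14.

9/14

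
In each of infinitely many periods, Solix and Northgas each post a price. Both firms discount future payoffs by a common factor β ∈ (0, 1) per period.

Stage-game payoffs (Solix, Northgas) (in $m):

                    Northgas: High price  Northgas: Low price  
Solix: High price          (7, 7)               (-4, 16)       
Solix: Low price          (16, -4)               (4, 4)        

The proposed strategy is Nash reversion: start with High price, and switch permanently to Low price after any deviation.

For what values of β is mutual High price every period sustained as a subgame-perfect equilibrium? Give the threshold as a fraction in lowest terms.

Cooperation forever yields 7 each period: 7/(1−β).
Deviating yields 16 once, then 4 forever: 16 + 4β/(1−β).
No profitable deviation requires 7/(1−β) ≥ 16 + 4β/(1−β).
Multiplying by (1−β): 7 ≥ 16(1−β) + 4β = 16 − 12β.
So 12β ≥ 9, i.e. β ≥ 9/12 = 3/4.

3/4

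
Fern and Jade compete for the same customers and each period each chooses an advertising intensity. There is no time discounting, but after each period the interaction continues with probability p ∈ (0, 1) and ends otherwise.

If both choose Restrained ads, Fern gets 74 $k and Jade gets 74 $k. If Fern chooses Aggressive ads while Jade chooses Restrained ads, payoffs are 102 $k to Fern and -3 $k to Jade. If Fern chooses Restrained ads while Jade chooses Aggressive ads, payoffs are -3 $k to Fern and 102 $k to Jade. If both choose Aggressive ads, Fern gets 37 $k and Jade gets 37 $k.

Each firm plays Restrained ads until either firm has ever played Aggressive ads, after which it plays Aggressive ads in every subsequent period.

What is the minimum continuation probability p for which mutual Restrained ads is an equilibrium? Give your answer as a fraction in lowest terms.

Expected cooperation value is 74 + p·74 + p²·74 + … = 74/(1−p); deviation gives 102 + p·37/(1−p).
74 ≥ 102(1−p) + 37p ⇒ 65p ≥ 28 ⇒ p ≥ 28/65.

28/65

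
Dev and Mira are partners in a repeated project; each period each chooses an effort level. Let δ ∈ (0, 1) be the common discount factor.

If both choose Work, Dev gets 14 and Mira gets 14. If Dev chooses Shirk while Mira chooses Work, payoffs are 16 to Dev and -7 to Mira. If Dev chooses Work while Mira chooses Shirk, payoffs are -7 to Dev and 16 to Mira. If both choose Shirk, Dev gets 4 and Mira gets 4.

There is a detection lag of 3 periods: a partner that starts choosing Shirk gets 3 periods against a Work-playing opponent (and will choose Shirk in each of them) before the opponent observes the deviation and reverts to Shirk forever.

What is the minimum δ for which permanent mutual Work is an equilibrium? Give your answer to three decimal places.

The best deviation is to choose Shirk for all 3 undetected periods, earning 16 each, then 4 forever once detected.
Deviation value: 16(1−δ^3)/(1−δ) + 4δ^3/(1−δ); cooperation value: 14/(1−δ).
IC: 14 ≥ 16(1−δ^3) + 4δ^3 = 16 − 12δ^3.
So δ^3 ≥ 2/12 = 1/6, giving δ ≥ (1/6)^(1/3) ≈ 0.550.

0.550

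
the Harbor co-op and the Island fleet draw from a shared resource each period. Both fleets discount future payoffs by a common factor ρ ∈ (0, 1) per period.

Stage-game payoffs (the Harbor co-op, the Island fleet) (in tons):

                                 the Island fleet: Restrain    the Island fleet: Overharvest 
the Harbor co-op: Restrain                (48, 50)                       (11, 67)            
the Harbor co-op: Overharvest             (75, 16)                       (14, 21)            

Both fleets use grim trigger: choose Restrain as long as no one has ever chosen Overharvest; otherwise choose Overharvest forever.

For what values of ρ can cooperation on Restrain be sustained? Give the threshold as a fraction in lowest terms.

the Harbor co-op's threshold: (75−48)/(75−14) = 27/61.
the Island fleet's threshold: (67−50)/(67−21) = 17/46.
27/61 > 17/46, so the Harbor co-op binds and ρ* = 27/61.

27/61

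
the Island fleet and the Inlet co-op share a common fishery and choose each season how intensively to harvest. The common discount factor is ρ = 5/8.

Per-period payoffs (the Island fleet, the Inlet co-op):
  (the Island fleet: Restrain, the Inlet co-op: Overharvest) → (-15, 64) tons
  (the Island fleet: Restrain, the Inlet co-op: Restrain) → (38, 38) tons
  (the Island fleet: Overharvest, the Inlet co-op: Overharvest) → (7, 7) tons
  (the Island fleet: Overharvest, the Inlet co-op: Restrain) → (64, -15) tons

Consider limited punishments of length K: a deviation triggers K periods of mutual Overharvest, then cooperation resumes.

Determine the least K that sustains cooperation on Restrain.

IC: ρ(1−ρ^K)/(1−ρ) ≥ (64−38)/(38−7) = 26/31.
With ρ = 5/8: need 1 − ρ^K ≥ 26/31·(1−5/8)/(5/8), i.e. ρ^K ≤ 0.4968.
Since (5/8)^1 = 0.6250 and (5/8)^2 = 0.3906, the smallest such K is 2.

2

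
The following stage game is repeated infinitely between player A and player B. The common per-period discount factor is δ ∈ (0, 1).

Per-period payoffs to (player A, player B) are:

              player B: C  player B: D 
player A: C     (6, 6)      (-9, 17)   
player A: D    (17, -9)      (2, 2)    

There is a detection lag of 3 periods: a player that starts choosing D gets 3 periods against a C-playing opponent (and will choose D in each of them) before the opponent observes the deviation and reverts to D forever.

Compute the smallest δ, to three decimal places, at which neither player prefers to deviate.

0.902

Deviating for the 3 undetected periods gains 17−6 = 11 per period over cooperation, then loses 6−2 = 4 per period forever once punishment starts.
Gain: 11(1 + δ + … + δ^2); loss: 4·δ^3/(1−δ).
No profitable deviation ⇔ 11(1−δ^3) ≤ 4·δ^3, i.e. δ^3 ≥ 11/(11+4) = 11/15.
Hence δ ≥ (11/15)^(1/3) ≈ 0.902.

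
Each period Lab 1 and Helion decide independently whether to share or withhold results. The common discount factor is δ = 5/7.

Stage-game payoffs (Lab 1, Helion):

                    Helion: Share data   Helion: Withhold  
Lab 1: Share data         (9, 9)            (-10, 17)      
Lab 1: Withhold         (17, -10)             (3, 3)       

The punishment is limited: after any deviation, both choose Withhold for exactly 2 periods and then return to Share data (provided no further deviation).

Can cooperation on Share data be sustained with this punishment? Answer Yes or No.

No

IC: δ+…+δ^2 ≥ (17−9)/(9−3) = 4/3.
At δ = 5/7: partial sum = 1.2245 < 1.3333. Cooperation not sustainable.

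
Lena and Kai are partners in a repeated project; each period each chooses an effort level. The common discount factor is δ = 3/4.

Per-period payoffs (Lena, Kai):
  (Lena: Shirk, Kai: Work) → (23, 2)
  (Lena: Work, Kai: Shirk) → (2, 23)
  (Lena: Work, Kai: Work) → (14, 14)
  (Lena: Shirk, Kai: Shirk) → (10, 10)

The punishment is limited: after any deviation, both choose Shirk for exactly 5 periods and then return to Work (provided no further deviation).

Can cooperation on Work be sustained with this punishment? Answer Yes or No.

Yes

A one-shot deviation gives 23 now, then 10 for 5 periods, then back to 14.
Gain from deviating: (23−14) today; loss: (14−10) in each of the next 5 periods.
No-deviation condition: (14−10)(δ+…+δ^5) ≥ 23−14, i.e. δ+…+δ^5 ≥ 9/4.
At δ = 3/4: δ+…+δ^5 = 2.2881 ≥ 2.2500.
So cooperation is sustainable.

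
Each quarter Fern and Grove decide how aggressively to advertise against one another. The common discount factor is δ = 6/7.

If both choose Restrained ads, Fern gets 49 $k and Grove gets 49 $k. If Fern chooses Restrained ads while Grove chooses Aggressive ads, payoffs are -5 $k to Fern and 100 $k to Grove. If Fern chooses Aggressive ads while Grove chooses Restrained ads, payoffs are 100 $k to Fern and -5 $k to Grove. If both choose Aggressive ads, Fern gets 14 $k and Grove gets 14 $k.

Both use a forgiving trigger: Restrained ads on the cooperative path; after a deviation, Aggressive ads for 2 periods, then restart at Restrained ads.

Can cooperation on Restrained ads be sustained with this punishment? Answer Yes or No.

A one-shot deviation gives 100 now, then 14 for 2 periods, then back to 49.
Gain from deviating: (100−49) today; loss: (49−14) in each of the next 2 periods.
No-deviation condition: (49−14)(δ+…+δ^2) ≥ 100−49, i.e. δ+…+δ^2 ≥ 51/35.
At δ = 6/7: δ+…+δ^2 = 1.5918 ≥ 1.4571.
So cooperation is sustainable.

Yes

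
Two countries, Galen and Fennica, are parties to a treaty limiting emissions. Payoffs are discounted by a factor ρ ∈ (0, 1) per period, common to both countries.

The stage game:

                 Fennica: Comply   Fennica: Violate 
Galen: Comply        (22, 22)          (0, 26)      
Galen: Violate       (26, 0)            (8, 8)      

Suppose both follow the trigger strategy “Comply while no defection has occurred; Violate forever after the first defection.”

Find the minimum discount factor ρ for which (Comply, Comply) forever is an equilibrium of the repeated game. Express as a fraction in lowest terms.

2/9

One-period gain from deviating is 26 − 22 = 4. The loss is 22 − 8 = 14 in every subsequent period, with present value 14·ρ/(1−ρ).
Deviation is unprofitable when 14·ρ/(1−ρ) ≥ 4, i.e. ρ/(1−ρ) ≥ 2/7.
Equivalently ρ ≥ 4/(4+14) = 2/9.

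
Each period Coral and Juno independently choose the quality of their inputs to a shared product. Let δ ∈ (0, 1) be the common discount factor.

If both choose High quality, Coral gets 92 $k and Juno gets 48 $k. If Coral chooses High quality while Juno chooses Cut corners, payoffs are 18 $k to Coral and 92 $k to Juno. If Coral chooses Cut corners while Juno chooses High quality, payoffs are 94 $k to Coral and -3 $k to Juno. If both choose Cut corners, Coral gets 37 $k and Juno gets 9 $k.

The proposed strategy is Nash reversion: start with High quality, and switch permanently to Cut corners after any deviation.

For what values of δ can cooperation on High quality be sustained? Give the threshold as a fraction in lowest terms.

44/83

Coral: cooperation gives 92 each period; deviation gives 94 once then 37 forever.
  92/(1−δ) ≥ 94 + 37δ/(1−δ) ⇒ δ ≥ 2/57.
Juno: cooperation gives 48 each period; deviation gives 92 once then 9 forever.
  δ ≥ 44/83.
Both must hold, so the binding constraint is Juno's: δ ≥ 44/83.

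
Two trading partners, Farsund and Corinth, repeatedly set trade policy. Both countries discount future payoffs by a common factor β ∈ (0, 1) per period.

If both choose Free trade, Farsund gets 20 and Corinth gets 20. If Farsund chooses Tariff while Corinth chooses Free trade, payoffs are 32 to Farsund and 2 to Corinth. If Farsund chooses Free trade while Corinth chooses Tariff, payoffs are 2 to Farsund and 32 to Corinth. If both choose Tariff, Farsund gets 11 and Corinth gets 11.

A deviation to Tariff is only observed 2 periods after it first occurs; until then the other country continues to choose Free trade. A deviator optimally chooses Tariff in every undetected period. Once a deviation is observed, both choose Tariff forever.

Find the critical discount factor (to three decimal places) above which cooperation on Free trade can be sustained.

A deviator earns 32 for 2 periods, then 11 forever; cooperating earns 20 forever. Multiplying the IC by (1−β):
20 ≥ 32(1−β^2) + 11β^2, so 21·β^2 ≥ 12 and β^2 ≥ 4/7.
β ≥ (4/7)^(1/2) ≈ 0.756.

0.756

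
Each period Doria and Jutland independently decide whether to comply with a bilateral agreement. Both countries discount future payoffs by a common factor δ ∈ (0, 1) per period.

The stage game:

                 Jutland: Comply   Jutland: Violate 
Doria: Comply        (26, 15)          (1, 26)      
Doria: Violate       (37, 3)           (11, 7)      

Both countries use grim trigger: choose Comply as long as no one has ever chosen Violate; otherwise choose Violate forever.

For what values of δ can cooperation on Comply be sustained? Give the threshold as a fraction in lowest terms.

11/19

For Doria: deviation gain 37−26 = 11, per-period punishment loss 26−11 = 15. IC gives δ ≥ 11/26.
For Jutland: gain 11, loss 8 per period, so δ ≥ 11/19.
The tighter constraint is Jutland's, so cooperation needs δ ≥ 11/19.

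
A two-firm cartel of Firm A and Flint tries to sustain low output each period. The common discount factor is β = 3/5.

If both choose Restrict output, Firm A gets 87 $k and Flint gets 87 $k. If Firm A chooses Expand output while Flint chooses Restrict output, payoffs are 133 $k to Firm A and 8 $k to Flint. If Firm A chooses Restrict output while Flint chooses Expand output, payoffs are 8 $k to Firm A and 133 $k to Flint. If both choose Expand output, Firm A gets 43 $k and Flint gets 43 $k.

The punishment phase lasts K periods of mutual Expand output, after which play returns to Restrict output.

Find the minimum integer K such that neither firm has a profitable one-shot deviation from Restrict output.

No profitable deviation requires (87−43)(β+…+β^K) ≥ 133−87, i.e. β+…+β^K ≥ 23/22 ≈ 1.0455.
With β = 3/5, the partial sums are K=1: 0.6000, K=2: 0.9600, K=3: 1.1760.
K = 3 is the first length at which the sum reaches 1.0455.

3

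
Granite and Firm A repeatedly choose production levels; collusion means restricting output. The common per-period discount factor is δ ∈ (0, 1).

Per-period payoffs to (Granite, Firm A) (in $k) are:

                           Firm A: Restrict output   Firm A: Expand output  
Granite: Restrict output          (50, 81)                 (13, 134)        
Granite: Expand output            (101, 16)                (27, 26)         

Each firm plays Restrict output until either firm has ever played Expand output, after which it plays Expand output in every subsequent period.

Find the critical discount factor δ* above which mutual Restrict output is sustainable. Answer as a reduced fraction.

51/74

Granite: cooperation gives 50 each period; deviation gives 101 once then 27 forever.
  50/(1−δ) ≥ 101 + 27δ/(1−δ) ⇒ δ ≥ 51/74.
Firm A: cooperation gives 81 each period; deviation gives 134 once then 26 forever.
  δ ≥ 53/108.
Both must hold, so the binding constraint is Granite's: δ ≥ 51/74.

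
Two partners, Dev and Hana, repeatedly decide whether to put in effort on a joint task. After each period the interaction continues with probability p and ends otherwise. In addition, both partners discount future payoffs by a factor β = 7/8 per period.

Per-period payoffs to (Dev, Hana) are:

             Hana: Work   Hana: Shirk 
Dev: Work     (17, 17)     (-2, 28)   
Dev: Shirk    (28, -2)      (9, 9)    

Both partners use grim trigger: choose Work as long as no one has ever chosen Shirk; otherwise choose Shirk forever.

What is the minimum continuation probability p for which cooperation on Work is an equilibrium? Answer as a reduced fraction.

Expected continuation weight on next period's payoff is β·p = 7/8·p, which plays the role of the discount factor.
Cooperation requires 7/8·p ≥ (28−17)/(28−9) = 11/19, hence p ≥ 88/133.

88/133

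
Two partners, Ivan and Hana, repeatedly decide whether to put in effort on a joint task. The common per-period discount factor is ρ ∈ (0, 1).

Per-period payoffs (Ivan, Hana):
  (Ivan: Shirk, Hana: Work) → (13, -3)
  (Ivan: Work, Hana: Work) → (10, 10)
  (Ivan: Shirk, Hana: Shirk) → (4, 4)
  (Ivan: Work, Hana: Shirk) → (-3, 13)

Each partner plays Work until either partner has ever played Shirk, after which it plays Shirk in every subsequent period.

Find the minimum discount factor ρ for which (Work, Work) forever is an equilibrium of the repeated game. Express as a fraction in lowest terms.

Under grim trigger the critical discount factor is (T−C)/(T−P) with T = 13, C = 10, P = 4.
ρ* = (13−10)/(13−4) = 3/9 = 1/3.

1/3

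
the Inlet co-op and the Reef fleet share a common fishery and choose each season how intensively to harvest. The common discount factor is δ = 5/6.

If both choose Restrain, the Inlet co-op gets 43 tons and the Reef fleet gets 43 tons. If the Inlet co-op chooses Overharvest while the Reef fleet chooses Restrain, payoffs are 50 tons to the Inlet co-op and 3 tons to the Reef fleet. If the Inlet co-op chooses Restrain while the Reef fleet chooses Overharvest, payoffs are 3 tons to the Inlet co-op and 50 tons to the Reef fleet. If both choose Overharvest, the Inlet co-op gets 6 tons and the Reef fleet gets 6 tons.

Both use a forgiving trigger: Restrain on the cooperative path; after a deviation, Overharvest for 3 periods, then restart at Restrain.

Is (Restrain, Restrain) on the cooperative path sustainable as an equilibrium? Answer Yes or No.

Yes

A one-shot deviation gives 50 now, then 6 for 3 periods, then back to 43.
Gain from deviating: (50−43) today; loss: (43−6) in each of the next 3 periods.
No-deviation condition: (43−6)(δ+…+δ^3) ≥ 50−43, i.e. δ+…+δ^3 ≥ 7/37.
At δ = 5/6: δ+…+δ^3 = 2.1065 ≥ 0.1892.
So cooperation is sustainable.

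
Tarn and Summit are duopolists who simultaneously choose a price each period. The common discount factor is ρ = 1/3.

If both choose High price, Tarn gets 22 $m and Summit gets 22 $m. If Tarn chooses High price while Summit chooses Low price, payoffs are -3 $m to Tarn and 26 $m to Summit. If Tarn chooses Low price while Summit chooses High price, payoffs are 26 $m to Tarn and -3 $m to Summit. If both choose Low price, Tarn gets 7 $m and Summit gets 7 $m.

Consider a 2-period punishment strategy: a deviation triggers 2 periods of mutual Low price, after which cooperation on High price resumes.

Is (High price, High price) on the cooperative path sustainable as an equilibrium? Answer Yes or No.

Yes

IC: ρ+…+ρ^2 ≥ (26−22)/(22−7) = 4/15.
At ρ = 1/3: partial sum = 0.4444 ≥ 0.2667. Cooperation sustainable.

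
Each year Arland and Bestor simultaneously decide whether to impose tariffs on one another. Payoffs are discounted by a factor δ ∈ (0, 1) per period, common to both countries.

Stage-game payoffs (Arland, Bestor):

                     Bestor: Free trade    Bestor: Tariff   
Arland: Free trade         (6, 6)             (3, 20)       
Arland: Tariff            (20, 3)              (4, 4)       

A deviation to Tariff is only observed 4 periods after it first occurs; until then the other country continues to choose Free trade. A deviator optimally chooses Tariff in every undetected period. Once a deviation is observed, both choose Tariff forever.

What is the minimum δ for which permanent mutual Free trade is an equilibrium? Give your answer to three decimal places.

The best deviation is to choose Tariff for all 4 undetected periods, earning 20 each, then 4 forever once detected.
Deviation value: 20(1−δ^4)/(1−δ) + 4δ^4/(1−δ); cooperation value: 6/(1−δ).
IC: 6 ≥ 20(1−δ^4) + 4δ^4 = 20 − 16δ^4.
So δ^4 ≥ 14/16 = 7/8, giving δ ≥ (7/8)^(1/4) ≈ 0.967.

0.967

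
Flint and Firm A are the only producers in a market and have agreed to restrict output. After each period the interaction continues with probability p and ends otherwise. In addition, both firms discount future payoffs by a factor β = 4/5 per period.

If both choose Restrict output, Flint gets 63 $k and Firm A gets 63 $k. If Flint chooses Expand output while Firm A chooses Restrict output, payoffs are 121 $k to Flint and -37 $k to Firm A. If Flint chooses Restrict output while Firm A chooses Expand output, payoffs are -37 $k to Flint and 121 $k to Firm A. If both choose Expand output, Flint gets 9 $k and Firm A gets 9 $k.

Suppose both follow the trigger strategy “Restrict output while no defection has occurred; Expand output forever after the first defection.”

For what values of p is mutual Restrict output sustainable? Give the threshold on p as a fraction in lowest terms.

Expected continuation weight on next period's payoff is β·p = 4/5·p, which plays the role of the discount factor.
Cooperation requires 4/5·p ≥ (121−63)/(121−9) = 29/56, hence p ≥ 145/224.

145/224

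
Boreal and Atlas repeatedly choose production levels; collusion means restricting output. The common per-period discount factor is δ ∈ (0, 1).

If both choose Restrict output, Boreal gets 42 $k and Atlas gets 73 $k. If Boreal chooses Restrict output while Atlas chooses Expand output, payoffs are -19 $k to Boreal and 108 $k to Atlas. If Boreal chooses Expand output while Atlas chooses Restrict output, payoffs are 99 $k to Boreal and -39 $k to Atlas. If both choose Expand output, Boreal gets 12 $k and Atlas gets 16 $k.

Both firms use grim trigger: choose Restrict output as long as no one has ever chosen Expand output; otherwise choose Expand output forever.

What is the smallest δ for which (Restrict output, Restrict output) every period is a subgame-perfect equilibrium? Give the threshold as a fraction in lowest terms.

19/29

For Boreal: deviation gain 99−42 = 57, per-period punishment loss 42−12 = 30. IC gives δ ≥ 57/87 = 19/29.
For Atlas: gain 35, loss 57 per period, so δ ≥ 35/92.
The tighter constraint is Boreal's, so cooperation needs δ ≥ 19/29.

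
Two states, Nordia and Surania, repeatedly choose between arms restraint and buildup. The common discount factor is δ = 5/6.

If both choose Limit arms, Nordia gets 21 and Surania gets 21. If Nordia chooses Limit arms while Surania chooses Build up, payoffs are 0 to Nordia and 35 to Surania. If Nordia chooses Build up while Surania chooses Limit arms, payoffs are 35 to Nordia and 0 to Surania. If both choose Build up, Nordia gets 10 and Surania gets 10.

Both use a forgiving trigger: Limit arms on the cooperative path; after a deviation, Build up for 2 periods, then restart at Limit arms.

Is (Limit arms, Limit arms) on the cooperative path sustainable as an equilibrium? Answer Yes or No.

IC: δ+…+δ^2 ≥ (35−21)/(21−10) = 14/11.
At δ = 5/6: partial sum = 1.5278 ≥ 1.2727. Cooperation sustainable.

Yes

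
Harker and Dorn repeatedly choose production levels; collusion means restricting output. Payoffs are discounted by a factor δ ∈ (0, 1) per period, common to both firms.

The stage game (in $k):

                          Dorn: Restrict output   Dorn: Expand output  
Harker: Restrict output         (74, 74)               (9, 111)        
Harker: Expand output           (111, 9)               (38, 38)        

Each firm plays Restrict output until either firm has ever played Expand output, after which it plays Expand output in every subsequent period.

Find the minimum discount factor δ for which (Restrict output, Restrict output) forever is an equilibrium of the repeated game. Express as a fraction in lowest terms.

Cooperation forever yields 74 each period: 74/(1−δ).
Deviating yields 111 once, then 38 forever: 111 + 38δ/(1−δ).
No profitable deviation requires 74/(1−δ) ≥ 111 + 38δ/(1−δ).
Multiplying by (1−δ): 74 ≥ 111(1−δ) + 38δ = 111 − 73δ.
So 73δ ≥ 37, i.e. δ ≥ 37/73.

37/73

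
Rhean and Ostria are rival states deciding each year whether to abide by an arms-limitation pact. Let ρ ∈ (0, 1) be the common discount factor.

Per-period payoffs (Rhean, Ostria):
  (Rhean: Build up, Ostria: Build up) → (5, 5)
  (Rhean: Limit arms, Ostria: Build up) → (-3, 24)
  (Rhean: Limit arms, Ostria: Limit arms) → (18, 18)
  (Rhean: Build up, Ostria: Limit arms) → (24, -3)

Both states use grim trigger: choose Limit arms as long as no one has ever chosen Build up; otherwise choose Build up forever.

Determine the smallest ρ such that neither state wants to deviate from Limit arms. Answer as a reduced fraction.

6/19

Under grim trigger the critical discount factor is (T−C)/(T−P) with T = 24, C = 18, P = 5.
ρ* = (24−18)/(24−5) = 6/19.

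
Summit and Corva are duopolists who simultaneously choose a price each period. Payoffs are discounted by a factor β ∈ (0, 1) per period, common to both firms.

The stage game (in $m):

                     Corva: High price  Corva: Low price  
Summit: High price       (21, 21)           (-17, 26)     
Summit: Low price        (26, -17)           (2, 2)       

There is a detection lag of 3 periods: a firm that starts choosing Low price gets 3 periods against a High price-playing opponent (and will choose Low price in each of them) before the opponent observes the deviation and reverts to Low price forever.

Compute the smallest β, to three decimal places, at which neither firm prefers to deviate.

0.593

Deviating for the 3 undetected periods gains 26−21 = 5 per period over cooperation, then loses 21−2 = 19 per period forever once punishment starts.
Gain: 5(1 + β + … + β^2); loss: 19·β^3/(1−β).
No profitable deviation ⇔ 5(1−β^3) ≤ 19·β^3, i.e. β^3 ≥ 5/(5+19) = 5/24.
Hence β ≥ (5/24)^(1/3) ≈ 0.593.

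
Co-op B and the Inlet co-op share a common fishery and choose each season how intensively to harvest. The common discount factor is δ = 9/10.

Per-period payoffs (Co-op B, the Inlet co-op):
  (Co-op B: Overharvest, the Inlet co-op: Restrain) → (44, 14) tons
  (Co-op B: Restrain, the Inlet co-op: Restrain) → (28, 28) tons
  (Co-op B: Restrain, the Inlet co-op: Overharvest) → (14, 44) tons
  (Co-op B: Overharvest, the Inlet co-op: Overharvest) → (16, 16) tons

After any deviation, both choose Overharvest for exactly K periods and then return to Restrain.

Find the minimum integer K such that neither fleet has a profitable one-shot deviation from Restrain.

No profitable deviation requires (28−16)(δ+…+δ^K) ≥ 44−28, i.e. δ+…+δ^K ≥ 4/3 ≈ 1.3333.
With δ = 9/10, the partial sums are K=1: 0.9000, K=2: 1.7100.
K = 2 is the first length at which the sum reaches 1.3333.

2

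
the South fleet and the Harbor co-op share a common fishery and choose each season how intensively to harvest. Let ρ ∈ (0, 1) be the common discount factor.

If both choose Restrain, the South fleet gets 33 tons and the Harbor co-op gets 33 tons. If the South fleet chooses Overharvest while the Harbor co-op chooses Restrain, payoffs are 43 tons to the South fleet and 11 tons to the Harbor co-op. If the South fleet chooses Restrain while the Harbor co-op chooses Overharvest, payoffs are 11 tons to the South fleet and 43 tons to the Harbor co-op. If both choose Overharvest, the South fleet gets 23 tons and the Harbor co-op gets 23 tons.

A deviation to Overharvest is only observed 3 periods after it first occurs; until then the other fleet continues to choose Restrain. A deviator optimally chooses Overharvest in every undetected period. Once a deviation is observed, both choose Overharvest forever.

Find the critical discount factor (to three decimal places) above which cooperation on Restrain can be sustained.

Deviating for the 3 undetected periods gains 43−33 = 10 per period over cooperation, then loses 33−23 = 10 per period forever once punishment starts.
Gain: 10(1 + ρ + … + ρ^2); loss: 10·ρ^3/(1−ρ).
No profitable deviation ⇔ 10(1−ρ^3) ≤ 10·ρ^3, i.e. ρ^3 ≥ 10/(10+10) = 1/2.
Hence ρ ≥ (1/2)^(1/3) ≈ 0.794.

0.794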